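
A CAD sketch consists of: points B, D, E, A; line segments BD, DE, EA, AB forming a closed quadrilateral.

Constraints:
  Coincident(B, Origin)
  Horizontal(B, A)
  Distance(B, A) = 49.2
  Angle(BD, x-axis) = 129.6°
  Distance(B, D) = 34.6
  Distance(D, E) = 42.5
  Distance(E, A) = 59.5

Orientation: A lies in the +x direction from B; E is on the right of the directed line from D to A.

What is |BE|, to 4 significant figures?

16.22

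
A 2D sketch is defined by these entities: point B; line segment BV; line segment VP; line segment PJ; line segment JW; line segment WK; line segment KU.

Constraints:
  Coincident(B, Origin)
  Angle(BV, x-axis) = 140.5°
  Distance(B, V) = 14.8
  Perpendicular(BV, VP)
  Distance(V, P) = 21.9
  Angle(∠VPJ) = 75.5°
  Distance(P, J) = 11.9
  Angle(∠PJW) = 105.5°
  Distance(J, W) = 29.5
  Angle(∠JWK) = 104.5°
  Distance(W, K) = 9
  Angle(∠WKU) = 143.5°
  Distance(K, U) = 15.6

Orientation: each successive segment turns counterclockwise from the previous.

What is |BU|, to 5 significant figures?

27.030

B is at the origin; BV runs at 140.5° with length 14.8, so V = (-11.420, 9.4140). BV ⟂ VP, so VP runs at -129.50°; with |VP| = 21.9, P = (-25.350, -7.4846). ∠VPJ = 75.5° gives PJ at -25.000° from the x-axis; with |PJ| = 11.9, J = (-14.565, -12.514). ∠PJW = 105.5° gives JW at 49.500° from the x-axis; with |JW| = 29.5, W = (4.5936, 9.9182). ∠JWK = 104.5° gives WK at 125.00° from the x-axis; with |WK| = 9.0, K = (-0.56856, 17.291). ∠WKU = 143.5° gives KU at 161.50° from the x-axis; with |KU| = 15.6, U = (-15.362, 22.241). Then |BU| = |U − B| = 27.030.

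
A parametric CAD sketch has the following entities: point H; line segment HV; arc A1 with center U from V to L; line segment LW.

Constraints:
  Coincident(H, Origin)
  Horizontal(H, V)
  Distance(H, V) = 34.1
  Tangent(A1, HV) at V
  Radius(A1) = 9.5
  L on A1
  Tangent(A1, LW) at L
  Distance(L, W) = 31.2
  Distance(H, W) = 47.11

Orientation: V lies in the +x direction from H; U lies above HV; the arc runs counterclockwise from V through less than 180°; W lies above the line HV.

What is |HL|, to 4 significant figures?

44.47

Checks: |UL| = 9.500 ✓; ∠(UL, LW) = 90.00° ✓; |LW| = 31.20 ✓; |HW| = 47.11 ✓.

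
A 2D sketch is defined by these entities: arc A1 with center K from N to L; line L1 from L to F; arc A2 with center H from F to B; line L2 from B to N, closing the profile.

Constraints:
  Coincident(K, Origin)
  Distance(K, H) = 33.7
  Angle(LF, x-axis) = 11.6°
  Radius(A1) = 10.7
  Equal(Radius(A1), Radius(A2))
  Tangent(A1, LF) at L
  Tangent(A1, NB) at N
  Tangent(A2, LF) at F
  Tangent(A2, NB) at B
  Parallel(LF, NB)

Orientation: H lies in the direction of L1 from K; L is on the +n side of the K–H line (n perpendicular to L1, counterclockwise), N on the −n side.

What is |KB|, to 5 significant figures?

35.358

The slot axis is L1's direction at 11.6°, so u = (cos 11.6°, sin 11.6°) = (0.97958, 0.20108) and n = (−sin 11.6°, cos 11.6°) = (-0.20108, 0.97958). K is at the origin and H lies 33.7 along u from K, so H = 33.7·u = (33.012, 6.7763). Tangency of A1 to both parallel lines with radius 10.7 puts L and N at K ± 10.7·n: L = (-2.1515, 10.481), N = (2.1515, -10.481). Equal radii place F and B the same way about H: F = H + 10.7·n = (30.860, 17.258), B = H − 10.7·n = (35.163, -3.7051). Then |KB| = |B − K| = 35.358.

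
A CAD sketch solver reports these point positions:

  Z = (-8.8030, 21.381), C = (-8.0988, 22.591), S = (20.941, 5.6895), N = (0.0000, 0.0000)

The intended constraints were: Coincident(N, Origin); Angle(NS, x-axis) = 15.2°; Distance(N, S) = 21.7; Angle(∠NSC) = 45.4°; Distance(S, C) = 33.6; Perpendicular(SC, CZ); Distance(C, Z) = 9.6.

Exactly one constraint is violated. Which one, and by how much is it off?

Distance(C, Z) = 9.6 — off by 8.20.

N = (0.00, 0.00) ✓; NS at 15.20° ✓; |NS| = 21.70 ✓; ∠NSC = 45.40° ✓; |SC| = 33.60 ✓; ∠(SC, CZ) = 90.00° ✓; |CZ| = 1.400 ✗.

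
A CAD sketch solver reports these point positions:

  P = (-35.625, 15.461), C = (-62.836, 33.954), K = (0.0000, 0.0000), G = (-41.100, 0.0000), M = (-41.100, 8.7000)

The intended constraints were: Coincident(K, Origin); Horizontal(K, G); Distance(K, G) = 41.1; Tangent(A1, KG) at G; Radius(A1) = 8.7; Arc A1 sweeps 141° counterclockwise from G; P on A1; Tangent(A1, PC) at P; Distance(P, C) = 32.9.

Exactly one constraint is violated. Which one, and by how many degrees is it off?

Tangent(A1, PC) at P — off by 4.80°.

K = (0.00, 0.00) ✓; K.y = 0.00, G.y = 0.00 ✓; |KG| = 41.10 ✓; ∠(MG, GK) = 90.00° ✓; |MG| = 8.700 ✓; bearing(M→P) − bearing(M→G) = 141.0° ✓; |MP| = 8.700 ✓; ∠(MP, PC) = 85.20° ✗; |PC| = 32.90 ✓.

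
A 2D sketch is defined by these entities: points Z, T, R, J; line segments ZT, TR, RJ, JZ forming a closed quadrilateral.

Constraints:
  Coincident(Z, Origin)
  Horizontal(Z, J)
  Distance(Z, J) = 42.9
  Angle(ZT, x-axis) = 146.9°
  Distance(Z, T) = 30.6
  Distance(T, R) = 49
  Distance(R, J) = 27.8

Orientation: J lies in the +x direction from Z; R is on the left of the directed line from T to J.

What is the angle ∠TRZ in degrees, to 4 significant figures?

36.74°

Checks: |TR| = 49.00 ✓; |RJ| = 27.80 ✓.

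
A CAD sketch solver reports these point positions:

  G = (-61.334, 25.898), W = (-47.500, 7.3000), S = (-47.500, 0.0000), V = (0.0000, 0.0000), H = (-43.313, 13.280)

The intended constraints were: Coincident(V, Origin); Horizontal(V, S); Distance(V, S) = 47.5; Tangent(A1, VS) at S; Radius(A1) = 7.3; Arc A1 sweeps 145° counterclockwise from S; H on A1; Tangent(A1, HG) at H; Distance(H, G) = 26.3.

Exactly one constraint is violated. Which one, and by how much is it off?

Distance(H, G) = 26.3 — off by 4.30.

V = (0.00, 0.00) ✓; V.y = 0.00, S.y = 0.00 ✓; |VS| = 47.50 ✓; ∠(WS, SV) = 90.00° ✓; |WS| = 7.300 ✓; bearing(W→H) − bearing(W→S) = 145.0° ✓; |WH| = 7.300 ✓; ∠(WH, HG) = 90.00° ✓; |HG| = 22.00 ✗.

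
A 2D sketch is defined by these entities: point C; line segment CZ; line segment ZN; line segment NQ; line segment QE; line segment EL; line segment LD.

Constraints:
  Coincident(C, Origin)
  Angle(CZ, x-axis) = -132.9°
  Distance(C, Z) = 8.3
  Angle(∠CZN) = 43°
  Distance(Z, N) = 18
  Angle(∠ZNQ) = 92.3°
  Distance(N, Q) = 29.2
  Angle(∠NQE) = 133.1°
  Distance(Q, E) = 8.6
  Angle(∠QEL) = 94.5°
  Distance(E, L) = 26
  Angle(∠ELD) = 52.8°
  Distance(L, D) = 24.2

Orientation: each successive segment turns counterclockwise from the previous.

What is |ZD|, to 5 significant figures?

21.427

∠QEL = 94.5° gives EL at -135.80° from the x-axis; with |EL| = 26.0, L = (-13.714, 11.942). ∠ELD = 52.8° gives LD at -8.6000° from the x-axis; with |LD| = 24.2, D = (10.214, 8.3234). Then |ZD| = |D − Z| = 21.427.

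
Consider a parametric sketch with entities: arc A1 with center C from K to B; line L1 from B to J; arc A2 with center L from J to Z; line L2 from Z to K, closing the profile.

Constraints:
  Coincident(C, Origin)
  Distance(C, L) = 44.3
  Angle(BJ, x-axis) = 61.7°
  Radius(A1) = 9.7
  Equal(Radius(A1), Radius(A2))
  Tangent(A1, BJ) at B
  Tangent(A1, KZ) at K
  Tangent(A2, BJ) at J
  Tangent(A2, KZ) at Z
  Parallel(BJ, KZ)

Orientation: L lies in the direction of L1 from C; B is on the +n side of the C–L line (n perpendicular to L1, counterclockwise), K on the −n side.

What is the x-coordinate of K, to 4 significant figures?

8.541

C is at the origin and L lies 44.3 along u from C, so L = 44.3·u = (21.00, 39.01). Tangency of A1 to both parallel lines with radius 9.7 puts B and K at C ± 9.7·n: B = (-8.541, 4.599), K = (8.541, -4.599). So K.x = 8.541.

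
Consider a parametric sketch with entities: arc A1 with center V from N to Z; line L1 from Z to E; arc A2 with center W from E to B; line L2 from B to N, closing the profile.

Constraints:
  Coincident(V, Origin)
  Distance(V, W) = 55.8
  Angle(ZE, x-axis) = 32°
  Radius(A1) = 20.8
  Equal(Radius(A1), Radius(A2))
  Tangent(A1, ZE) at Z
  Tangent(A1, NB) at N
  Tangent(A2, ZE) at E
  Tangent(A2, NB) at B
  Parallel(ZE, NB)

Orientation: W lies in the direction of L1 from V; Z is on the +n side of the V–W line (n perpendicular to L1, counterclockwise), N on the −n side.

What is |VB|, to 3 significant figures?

59.6

The slot axis is L1's direction at 32.0°, so u = (cos 32.0°, sin 32.0°) = (0.848, 0.530) and n = (−sin 32.0°, cos 32.0°) = (-0.530, 0.848). V is at the origin and W lies 55.8 along u from V, so W = 55.8·u = (47.3, 29.6). Tangency of A1 to both parallel lines with radius 20.8 puts Z and N at V ± 20.8·n: Z = (-11.0, 17.6), N = (11.0, -17.6). Equal radii place E and B the same way about W: E = W + 20.8·n = (36.3, 47.2), B = W − 20.8·n = (58.3, 11.9). Then |VB| = |B − V| = 59.6.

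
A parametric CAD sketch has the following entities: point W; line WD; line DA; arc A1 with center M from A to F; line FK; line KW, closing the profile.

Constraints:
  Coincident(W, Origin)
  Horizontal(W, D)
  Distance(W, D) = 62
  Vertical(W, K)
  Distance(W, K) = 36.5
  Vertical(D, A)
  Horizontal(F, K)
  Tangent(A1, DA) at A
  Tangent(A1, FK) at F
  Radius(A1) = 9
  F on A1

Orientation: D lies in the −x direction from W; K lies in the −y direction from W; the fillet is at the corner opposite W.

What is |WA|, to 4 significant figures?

67.83

W is at the origin; W and D share the same y with |WD| = 62.0 and D on the −x side, so D = (-62.00, 0.000). WK is vertical with |WK| = 36.5 and K on the −y side, so K = (0.000, -36.50). The virtual corner opposite W is at (-62.00, -36.50). A1 meets DA tangentially, so MA is at right angles to DA and the tangent condition forces MF to be normal to FK, with radius 9.0, so the center M sits 9.0 in from both sides at M = (-53.00, -27.50). That places the tangent points at A = (-62.00, -27.50) on DA and F = (-53.00, -36.50) on FK. Then |WA| = |A − W| = 67.83.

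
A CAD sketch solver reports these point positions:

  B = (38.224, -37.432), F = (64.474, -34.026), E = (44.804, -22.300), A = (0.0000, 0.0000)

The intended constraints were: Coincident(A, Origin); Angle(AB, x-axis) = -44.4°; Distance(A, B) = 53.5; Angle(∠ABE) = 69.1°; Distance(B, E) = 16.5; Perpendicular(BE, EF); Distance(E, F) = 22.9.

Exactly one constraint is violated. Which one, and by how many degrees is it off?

Perpendicular(BE, EF) — off by 7.30°.

A = (0.00, 0.00) ✓; AB at -44.40° ✓; |AB| = 53.50 ✓; ∠ABE = 69.10° ✓; |BE| = 16.50 ✓; ∠(BE, EF) = 97.30° ✗; |EF| = 22.90 ✓.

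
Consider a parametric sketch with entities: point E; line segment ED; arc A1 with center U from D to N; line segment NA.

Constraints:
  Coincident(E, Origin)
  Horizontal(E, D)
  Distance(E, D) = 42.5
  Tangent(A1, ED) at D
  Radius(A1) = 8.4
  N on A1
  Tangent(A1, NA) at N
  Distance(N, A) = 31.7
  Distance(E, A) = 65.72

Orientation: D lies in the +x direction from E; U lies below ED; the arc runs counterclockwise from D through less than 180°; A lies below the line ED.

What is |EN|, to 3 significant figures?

37.7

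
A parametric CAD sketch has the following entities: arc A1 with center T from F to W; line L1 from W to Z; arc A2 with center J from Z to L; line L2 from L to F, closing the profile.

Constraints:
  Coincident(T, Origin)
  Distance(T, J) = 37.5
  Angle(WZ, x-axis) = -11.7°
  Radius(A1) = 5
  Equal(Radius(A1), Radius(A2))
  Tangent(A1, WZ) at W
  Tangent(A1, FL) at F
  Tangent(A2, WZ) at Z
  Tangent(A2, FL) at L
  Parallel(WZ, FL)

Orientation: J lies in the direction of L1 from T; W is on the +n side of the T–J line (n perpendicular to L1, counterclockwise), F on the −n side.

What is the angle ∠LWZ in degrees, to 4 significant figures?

14.93°

Tangency of A1 to both parallel lines with radius 5.0 puts W and F at T ± 5.0·n: W = (1.014, 4.896), F = (-1.014, -4.896). Equal radii place Z and L the same way about J: Z = J + 5.0·n = (37.73, -2.708), L = J − 5.0·n = (35.71, -12.50). Then cos ∠LWZ = WL·WZ / (|WL||WZ|), giving 14.93°.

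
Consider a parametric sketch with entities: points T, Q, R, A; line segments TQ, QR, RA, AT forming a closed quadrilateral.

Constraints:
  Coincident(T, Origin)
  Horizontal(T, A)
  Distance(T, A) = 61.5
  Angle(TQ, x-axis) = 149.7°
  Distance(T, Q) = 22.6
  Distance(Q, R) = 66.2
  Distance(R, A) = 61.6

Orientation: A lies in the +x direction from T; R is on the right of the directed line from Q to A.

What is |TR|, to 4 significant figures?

46.82

T is at the origin; TA is horizontal with |TA| = 61.5 and A in +x, so A = (61.5, 0). TQ runs at 149.7° with |TQ| = 22.6, so Q = (-19.51, 11.40). R is determined by |QR| = 66.2 and |RA| = 61.6 together: it lies at the intersection of circle(Q, 66.2) and circle(A, 61.6). With |QA| = 81.81, the foot of the radical line on QA is 44.50 from Q and the perpendicular offset is √(66.2² − 44.50²) = 49.01. Taking the right-of-QA solution: R = (17.72, -43.33).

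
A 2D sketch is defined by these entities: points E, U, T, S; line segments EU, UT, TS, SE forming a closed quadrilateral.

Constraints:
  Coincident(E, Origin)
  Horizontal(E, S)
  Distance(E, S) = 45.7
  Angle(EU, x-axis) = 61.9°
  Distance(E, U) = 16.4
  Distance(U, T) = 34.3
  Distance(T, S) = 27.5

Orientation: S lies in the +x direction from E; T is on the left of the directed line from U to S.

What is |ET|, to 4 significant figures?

47.93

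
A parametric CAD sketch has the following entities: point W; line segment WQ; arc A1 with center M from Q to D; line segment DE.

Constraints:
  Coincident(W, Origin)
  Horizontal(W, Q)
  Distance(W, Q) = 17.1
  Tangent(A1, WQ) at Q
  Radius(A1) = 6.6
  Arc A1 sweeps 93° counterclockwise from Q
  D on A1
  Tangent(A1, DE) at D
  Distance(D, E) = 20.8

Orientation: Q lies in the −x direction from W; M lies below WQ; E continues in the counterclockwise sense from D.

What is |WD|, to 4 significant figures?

24.69

The tangent condition forces MQ to be normal to WQ, so M = Q + (0, -6.6) = (-17.10, -6.600). On A1, Q sits at bearing 90° from M; a 93° counterclockwise sweep puts D at bearing 183°, so D = M + 6.6·(cos 183°, sin 183°) = (-23.69, -6.945). Then |WD| = |D − W| = 24.69.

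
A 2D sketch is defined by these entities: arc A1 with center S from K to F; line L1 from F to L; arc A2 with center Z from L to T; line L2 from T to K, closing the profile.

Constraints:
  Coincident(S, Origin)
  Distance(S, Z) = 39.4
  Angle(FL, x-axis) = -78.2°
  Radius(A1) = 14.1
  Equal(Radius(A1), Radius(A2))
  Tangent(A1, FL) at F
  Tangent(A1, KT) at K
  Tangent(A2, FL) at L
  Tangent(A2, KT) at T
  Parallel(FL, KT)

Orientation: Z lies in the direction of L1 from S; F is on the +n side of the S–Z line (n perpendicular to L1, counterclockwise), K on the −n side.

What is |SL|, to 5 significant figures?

41.847

Tangency of A1 to both parallel lines with radius 14.1 puts F and K at S ± 14.1·n: F = (13.802, 2.8834), K = (-13.802, -2.8834). Equal radii place L and T the same way about Z: L = Z + 14.1·n = (21.859, -35.684), T = Z − 14.1·n = (-5.7449, -41.451). Then |SL| = |L − S| = 41.847.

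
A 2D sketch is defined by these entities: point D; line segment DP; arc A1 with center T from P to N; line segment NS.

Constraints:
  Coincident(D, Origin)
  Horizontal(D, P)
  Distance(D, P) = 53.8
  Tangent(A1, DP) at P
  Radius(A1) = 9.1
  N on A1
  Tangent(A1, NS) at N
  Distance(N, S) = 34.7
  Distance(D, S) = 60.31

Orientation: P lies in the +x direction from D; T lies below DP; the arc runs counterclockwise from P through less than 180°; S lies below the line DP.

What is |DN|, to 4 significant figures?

45.51

Checks: |TN| = 9.100 ✓; ∠(TN, NS) = 90.00° ✓; |NS| = 34.70 ✓; |DS| = 60.31 ✓.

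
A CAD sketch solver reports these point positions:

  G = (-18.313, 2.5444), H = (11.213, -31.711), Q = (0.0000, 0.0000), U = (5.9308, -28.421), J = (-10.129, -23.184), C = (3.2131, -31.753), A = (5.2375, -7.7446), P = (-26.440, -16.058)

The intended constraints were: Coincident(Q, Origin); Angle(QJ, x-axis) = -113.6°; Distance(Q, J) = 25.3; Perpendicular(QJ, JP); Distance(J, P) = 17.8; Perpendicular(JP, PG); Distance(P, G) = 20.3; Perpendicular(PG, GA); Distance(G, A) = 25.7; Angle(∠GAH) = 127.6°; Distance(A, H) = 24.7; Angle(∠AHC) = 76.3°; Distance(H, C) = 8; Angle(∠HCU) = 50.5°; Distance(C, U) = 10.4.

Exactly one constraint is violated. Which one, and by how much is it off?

Distance(C, U) = 10.4 — off by 6.10.

Q = (0.00, 0.00) ✓; QJ at -113.6° ✓; |QJ| = 25.30 ✓; ∠(QJ, JP) = 90.00° ✓; |JP| = 17.80 ✓; ∠(JP, PG) = 90.00° ✓; |PG| = 20.30 ✓; ∠(PG, GA) = 90.00° ✓; |GA| = 25.70 ✓; ∠GAH = 127.6° ✓; |AH| = 24.70 ✓; ∠AHC = 76.30° ✓; |HC| = 8.000 ✓; ∠HCU = 50.50° ✓; |CU| = 4.300 ✗.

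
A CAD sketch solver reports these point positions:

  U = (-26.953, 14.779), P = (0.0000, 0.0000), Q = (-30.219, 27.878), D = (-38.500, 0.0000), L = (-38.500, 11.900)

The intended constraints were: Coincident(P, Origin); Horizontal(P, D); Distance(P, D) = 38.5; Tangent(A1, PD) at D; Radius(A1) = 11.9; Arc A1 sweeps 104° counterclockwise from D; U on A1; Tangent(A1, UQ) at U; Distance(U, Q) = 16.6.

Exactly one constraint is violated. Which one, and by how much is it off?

Distance(U, Q) = 16.6 — off by 3.10.

P = (0.00, 0.00) ✓; P.y = 0.00, D.y = 0.00 ✓; |PD| = 38.50 ✓; ∠(LD, DP) = 90.00° ✓; |LD| = 11.90 ✓; bearing(L→U) − bearing(L→D) = 104.0° ✓; |LU| = 11.90 ✓; ∠(LU, UQ) = 90.00° ✓; |UQ| = 13.50 ✗.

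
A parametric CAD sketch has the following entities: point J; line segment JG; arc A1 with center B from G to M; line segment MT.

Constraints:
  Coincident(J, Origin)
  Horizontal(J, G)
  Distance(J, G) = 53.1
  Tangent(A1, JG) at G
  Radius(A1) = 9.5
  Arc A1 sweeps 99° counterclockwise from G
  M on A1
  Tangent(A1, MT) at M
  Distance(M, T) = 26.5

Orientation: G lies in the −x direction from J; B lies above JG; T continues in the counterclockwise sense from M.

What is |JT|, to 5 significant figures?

60.594

J is at the origin; J and G share the same y with |JG| = 53.1 and G on the −x side, so G = (-53.100, 0.0000). Tangency of A1 to JG means the radius BG is perpendicular to JG, so B = G + (0, 9.5) = (-53.100, 9.5000). On A1, G sits at bearing -90° from B; a 99° counterclockwise sweep puts M at bearing 9°, so M = B + 9.5·(cos 9°, sin 9°) = (-43.717, 10.986). The tangent condition forces BM to be normal to MT, so MT runs along (−sin 9°, cos 9°); with |MT| = 26.5, T = (-47.862, 37.160). Then |JT| = |T − J| = 60.594.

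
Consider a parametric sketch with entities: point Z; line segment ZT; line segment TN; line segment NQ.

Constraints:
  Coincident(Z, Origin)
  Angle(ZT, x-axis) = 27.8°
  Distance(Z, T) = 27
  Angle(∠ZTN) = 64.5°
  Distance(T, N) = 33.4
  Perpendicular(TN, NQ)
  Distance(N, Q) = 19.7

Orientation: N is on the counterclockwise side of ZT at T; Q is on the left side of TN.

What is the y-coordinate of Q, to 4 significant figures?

16.76

Z is at the origin; ZT runs at 27.8° with length 27.0, so T = 27.0·(cos 27.8°, sin 27.8°) = (23.88, 12.59). ∠ZTN = 64.5°, so TN runs at 27.8° + (180° − 64.5°) = 143.3° from the x-axis; with |TN| = 33.4, N = T + 33.4·(cos 143.3°, sin 143.3°) = (-2.896, 32.55). TN is perpendicular to NQ; with |NQ| = 19.7 on the left of TN, Q = N + 19.7·(-0.5976, -0.8018) = (-14.67, 16.76). So Q.y = 16.76.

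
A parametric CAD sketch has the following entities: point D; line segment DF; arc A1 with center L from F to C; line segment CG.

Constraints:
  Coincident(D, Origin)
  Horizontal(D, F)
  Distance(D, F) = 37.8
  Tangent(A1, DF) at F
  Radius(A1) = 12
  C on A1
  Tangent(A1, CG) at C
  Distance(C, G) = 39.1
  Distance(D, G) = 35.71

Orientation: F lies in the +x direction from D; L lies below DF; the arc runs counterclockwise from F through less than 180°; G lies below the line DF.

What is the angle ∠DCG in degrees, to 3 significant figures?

61.3°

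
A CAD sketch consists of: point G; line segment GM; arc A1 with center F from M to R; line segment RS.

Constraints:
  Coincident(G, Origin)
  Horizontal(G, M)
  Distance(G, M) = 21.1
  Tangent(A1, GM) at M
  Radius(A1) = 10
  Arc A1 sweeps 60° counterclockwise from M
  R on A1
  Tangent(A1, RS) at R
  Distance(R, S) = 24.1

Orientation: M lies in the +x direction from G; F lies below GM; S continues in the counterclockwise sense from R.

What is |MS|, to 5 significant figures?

33.140

G is at the origin; G and M share the same y with |GM| = 21.1 and M on the +x side, so M = (21.100, 0.0000). Since A1 is tangent to GM there, FM ⟂ GM, so F = M + (0, -10) = (21.100, -10.000). On A1, M sits at bearing 90° from F; a 60° counterclockwise sweep puts R at bearing 150°, so R = F + 10.0·(cos 150°, sin 150°) = (12.440, -5.0000). Tangency of A1 to RS means the radius FR is perpendicular to RS, so RS runs along (−sin 150°, cos 150°); with |RS| = 24.1, S = (0.38975, -25.871). Then |MS| = |S − M| = 33.140.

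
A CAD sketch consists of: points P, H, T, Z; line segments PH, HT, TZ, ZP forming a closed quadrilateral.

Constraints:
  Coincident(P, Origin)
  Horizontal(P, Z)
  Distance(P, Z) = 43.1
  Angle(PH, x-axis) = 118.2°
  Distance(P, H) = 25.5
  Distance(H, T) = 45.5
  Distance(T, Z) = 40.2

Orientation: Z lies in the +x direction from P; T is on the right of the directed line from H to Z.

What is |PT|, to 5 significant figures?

20.069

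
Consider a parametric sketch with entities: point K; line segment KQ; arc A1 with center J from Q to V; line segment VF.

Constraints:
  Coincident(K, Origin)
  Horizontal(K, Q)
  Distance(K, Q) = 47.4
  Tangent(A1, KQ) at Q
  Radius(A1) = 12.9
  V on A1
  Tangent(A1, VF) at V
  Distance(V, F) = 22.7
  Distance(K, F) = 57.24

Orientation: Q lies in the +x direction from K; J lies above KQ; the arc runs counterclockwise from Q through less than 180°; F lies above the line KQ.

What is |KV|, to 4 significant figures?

61.02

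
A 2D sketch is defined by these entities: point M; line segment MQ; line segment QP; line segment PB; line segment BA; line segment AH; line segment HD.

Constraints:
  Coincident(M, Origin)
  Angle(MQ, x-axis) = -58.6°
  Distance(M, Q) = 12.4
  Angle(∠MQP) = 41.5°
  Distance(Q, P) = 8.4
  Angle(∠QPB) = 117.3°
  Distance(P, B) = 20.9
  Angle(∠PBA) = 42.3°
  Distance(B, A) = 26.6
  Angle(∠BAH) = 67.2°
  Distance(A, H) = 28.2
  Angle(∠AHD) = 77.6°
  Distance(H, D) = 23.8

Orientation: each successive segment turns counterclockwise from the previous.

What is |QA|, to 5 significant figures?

11.608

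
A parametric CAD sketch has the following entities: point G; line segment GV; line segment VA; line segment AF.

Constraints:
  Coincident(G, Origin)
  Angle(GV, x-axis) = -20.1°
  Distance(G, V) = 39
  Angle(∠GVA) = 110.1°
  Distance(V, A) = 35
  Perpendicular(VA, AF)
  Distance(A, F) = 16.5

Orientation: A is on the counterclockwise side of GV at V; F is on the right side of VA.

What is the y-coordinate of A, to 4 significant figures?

13.33

G is at the origin; GV runs at -20.1° with length 39.0, so V = 39.0·(cos -20.1°, sin -20.1°) = (36.62, -13.40). ∠GVA = 110.1°, so VA runs at -20.1° + (180° − 110.1°) = 49.80° from the x-axis; with |VA| = 35.0, A = V + 35.0·(cos 49.80°, sin 49.80°) = (59.22, 13.33). So A.y = 13.33.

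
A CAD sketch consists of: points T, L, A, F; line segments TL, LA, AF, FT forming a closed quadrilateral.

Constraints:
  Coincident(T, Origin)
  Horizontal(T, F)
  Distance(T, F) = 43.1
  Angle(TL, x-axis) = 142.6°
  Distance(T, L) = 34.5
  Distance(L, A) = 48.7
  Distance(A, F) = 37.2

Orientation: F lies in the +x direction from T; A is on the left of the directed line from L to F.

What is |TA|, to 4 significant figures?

35.99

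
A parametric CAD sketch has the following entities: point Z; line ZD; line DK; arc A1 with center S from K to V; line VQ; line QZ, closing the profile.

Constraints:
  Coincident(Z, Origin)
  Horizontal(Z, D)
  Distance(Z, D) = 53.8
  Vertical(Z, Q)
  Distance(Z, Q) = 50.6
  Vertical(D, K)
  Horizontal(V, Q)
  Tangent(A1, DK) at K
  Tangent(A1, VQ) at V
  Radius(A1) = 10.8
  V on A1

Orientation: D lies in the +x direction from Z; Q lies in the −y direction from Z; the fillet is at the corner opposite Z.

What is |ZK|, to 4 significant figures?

66.92

The virtual corner opposite Z is at (53.80, -50.60). A1 meets DK tangentially, so SK is at right angles to DK and since A1 is tangent to VQ there, SV ⟂ VQ, with radius 10.8, so the center S sits 10.8 in from both sides at S = (43.00, -39.80). That places the tangent points at K = (53.80, -39.80) on DK and V = (43.00, -50.60) on VQ. Then |ZK| = |K − Z| = 66.92.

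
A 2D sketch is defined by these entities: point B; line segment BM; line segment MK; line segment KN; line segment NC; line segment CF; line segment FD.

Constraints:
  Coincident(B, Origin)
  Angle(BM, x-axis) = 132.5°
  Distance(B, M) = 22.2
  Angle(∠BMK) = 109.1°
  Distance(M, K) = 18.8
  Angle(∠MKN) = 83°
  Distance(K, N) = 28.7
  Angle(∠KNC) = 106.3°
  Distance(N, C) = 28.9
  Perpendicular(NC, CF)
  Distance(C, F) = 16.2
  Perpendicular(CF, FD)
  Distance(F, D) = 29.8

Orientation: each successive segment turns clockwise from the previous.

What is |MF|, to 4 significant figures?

23.36

B is at the origin; BM runs at 132.5° with length 22.2, so M = (-15.00, 16.37). ∠BMK = 109.1° gives MK at 61.60° from the x-axis; with |MK| = 18.8, K = (-6.056, 32.90). ∠MKN = 83.0° gives KN at -35.40° from the x-axis; with |KN| = 28.7, N = (17.34, 16.28). ∠KNC = 106.3° gives NC at -109.1° from the x-axis; with |NC| = 28.9, C = (7.881, -11.03). NC ⟂ CF, so CF runs at 160.9°; with |CF| = 16.2, F = (-7.427, -5.729). Then |MF| = |F − M| = 23.36.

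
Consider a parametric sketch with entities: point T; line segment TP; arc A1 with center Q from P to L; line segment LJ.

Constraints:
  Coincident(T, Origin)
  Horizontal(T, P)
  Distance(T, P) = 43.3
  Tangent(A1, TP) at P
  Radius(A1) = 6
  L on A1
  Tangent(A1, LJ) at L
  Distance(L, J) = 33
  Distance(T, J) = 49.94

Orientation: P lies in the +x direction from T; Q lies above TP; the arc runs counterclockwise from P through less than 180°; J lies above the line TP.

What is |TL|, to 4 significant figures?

49.36

Checks: |QL| = 6.000 ✓; ∠(QL, LJ) = 90.00° ✓; |LJ| = 33.00 ✓; |TJ| = 49.94 ✓.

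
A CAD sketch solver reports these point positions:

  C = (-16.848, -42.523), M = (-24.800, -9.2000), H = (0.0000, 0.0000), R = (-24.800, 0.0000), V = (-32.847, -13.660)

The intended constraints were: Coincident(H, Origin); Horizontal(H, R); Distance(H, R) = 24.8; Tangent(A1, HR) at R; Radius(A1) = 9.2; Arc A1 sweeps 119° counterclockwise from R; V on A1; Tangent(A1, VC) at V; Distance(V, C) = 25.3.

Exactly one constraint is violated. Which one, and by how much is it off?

Distance(V, C) = 25.3 — off by 7.70.

H = (0.00, 0.00) ✓; H.y = 0.00, R.y = 0.00 ✓; |HR| = 24.80 ✓; ∠(MR, RH) = 90.00° ✓; |MR| = 9.200 ✓; bearing(M→V) − bearing(M→R) = 119.0° ✓; |MV| = 9.200 ✓; ∠(MV, VC) = 90.00° ✓; |VC| = 33.00 ✗.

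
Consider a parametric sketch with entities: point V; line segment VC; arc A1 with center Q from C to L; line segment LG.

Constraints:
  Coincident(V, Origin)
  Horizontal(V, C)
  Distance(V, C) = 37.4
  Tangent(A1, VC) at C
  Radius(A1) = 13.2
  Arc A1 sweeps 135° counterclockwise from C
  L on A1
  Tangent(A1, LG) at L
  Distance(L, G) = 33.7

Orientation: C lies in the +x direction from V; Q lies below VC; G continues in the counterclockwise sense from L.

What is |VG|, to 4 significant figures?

69.59

V is at the origin; VC is horizontal with |VC| = 37.4 and C on the +x side, so C = (37.40, 0.000). Tangency of A1 to VC means the radius QC is perpendicular to VC, so Q = C + (0, -13.2) = (37.40, -13.20). On A1, C sits at bearing 90° from Q; a 135° counterclockwise sweep puts L at bearing 225°, so L = Q + 13.2·(cos 225°, sin 225°) = (28.07, -22.53). Tangency of A1 to LG means the radius QL is perpendicular to LG, so LG runs along (−sin 225°, cos 225°); with |LG| = 33.7, G = (51.90, -46.36). Then |VG| = |G − V| = 69.59.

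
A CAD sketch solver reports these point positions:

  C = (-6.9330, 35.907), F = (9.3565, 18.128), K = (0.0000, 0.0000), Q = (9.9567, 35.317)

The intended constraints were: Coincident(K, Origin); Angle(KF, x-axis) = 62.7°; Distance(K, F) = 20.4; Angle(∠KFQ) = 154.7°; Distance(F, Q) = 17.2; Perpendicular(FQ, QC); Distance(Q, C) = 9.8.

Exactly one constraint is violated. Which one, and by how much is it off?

Distance(Q, C) = 9.8 — off by 7.10.

K = (0.00, 0.00) ✓; KF at 62.70° ✓; |KF| = 20.40 ✓; ∠KFQ = 154.7° ✓; |FQ| = 17.20 ✓; ∠(FQ, QC) = 90.00° ✓; |QC| = 16.90 ✗.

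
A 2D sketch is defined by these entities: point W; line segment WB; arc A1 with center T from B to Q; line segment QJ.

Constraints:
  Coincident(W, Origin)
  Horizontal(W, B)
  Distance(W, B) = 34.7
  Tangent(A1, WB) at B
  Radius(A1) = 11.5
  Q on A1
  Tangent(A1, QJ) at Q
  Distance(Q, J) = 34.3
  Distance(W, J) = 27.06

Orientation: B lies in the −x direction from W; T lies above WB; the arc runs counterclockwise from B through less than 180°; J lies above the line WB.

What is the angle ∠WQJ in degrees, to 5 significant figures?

50.729°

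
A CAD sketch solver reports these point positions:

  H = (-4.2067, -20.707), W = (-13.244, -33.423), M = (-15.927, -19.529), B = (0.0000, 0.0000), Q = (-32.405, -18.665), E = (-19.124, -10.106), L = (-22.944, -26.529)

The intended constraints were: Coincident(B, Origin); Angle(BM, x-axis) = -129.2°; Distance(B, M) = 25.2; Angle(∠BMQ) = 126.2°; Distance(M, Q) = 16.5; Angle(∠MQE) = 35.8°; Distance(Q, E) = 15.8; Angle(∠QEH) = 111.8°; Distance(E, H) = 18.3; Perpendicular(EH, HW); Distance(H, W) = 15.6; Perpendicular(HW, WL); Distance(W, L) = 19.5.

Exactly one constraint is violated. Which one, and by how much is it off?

Distance(W, L) = 19.5 — off by 7.60.

B = (0.00, 0.00) ✓; BM at -129.2° ✓; |BM| = 25.20 ✓; ∠BMQ = 126.2° ✓; |MQ| = 16.50 ✓; ∠MQE = 35.80° ✓; |QE| = 15.80 ✓; ∠QEH = 111.8° ✓; |EH| = 18.30 ✓; ∠(EH, HW) = 90.00° ✓; |HW| = 15.60 ✓; ∠(HW, WL) = 90.00° ✓; |WL| = 11.90 ✗.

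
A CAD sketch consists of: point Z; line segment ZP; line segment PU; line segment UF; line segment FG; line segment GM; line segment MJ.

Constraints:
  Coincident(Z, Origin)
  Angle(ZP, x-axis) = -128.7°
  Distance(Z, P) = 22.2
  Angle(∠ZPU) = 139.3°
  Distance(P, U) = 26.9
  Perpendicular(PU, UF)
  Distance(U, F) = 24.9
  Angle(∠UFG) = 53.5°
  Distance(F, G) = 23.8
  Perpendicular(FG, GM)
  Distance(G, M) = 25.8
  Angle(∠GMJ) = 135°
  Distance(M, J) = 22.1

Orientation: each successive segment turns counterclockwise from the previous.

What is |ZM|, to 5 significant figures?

46.846

Z is at the origin; ZP runs at -128.7° with length 22.2, so P = (-13.880, -17.326). ∠ZPU = 139.3° gives PU at -88.000° from the x-axis; with |PU| = 26.9, U = (-12.942, -44.209). The perpendicularity gives UF at right angles to PU, so UF runs at 2.0000°; with |UF| = 24.9, F = (11.943, -43.340). ∠UFG = 53.5° gives FG at 128.50° from the x-axis; with |FG| = 23.8, G = (-2.8726, -24.714). The perpendicularity gives GM at right angles to FG, so GM runs at -141.50°; with |GM| = 25.8, M = (-23.064, -40.775). Then |ZM| = |M − Z| = 46.846.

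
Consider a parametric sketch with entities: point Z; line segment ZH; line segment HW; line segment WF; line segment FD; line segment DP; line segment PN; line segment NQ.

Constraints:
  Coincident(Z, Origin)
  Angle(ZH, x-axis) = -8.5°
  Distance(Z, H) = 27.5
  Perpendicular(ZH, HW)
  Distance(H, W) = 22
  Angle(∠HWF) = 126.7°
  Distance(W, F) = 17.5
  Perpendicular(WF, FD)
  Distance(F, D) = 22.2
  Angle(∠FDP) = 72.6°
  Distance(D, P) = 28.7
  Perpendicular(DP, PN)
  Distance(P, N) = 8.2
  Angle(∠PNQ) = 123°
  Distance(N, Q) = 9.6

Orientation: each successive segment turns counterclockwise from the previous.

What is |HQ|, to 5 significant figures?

20.783

Z is at the origin; ZH runs at -8.5° with length 27.5, so H = (27.198, -4.0648). ZH ⟂ HW, so HW runs at 81.500°; with |HW| = 22.0, W = (30.450, 17.694). ∠HWF = 126.7° gives WF at 134.80° from the x-axis; with |WF| = 17.5, F = (18.119, 30.111). WF is perpendicular to FD, so FD runs at -135.20°; with |FD| = 22.2, D = (2.3662, 14.468). ∠FDP = 72.6° gives DP at -27.800° from the x-axis; with |DP| = 28.7, P = (27.754, 1.0829). DP is perpendicular to PN, so PN runs at 62.200°; with |PN| = 8.2, N = (31.578, 8.3365). ∠PNQ = 123.0° gives NQ at 119.20° from the x-axis; with |NQ| = 9.6, Q = (26.895, 16.717). Then |HQ| = |Q − H| = 20.783.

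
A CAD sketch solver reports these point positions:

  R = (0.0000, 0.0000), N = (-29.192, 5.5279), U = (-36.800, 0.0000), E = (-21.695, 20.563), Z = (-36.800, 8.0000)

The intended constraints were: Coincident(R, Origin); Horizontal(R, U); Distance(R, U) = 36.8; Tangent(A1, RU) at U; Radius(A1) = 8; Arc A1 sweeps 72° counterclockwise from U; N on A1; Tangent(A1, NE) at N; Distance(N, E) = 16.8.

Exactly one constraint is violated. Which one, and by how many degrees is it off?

Tangent(A1, NE) at N — off by 8.50°.

R = (0.00, 0.00) ✓; R.y = 0.00, U.y = 0.00 ✓; |RU| = 36.80 ✓; ∠(ZU, UR) = 90.00° ✓; |ZU| = 8.000 ✓; bearing(Z→N) − bearing(Z→U) = 72.00° ✓; |ZN| = 8.000 ✓; ∠(ZN, NE) = 98.50° ✗; |NE| = 16.80 ✓.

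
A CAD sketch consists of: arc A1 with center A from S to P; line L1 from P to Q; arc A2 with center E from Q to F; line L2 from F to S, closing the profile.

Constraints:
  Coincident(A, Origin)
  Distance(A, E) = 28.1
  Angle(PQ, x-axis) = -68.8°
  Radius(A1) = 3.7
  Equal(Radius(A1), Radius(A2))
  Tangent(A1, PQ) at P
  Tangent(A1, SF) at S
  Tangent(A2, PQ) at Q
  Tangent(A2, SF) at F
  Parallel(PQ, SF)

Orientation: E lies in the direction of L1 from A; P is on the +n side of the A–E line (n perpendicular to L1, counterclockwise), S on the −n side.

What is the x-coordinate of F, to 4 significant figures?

6.712

The slot axis is L1's direction at -68.8°, so u = (cos -68.8°, sin -68.8°) = (0.3616, -0.9323) and n = (−sin -68.8°, cos -68.8°) = (0.9323, 0.3616). A is at the origin and E lies 28.1 along u from A, so E = 28.1·u = (10.16, -26.20). Tangency of A1 to both parallel lines with radius 3.7 puts P and S at A ± 3.7·n: P = (3.450, 1.338), S = (-3.450, -1.338). Equal radii place Q and F the same way about E: Q = E + 3.7·n = (13.61, -24.86), F = E − 3.7·n = (6.712, -27.54). So F.x = 6.712.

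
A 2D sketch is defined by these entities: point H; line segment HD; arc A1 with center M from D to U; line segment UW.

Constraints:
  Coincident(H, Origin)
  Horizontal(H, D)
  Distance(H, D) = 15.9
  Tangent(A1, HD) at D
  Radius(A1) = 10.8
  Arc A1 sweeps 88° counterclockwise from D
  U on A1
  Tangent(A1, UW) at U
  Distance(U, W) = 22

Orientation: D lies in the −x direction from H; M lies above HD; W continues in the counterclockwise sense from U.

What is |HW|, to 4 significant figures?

32.70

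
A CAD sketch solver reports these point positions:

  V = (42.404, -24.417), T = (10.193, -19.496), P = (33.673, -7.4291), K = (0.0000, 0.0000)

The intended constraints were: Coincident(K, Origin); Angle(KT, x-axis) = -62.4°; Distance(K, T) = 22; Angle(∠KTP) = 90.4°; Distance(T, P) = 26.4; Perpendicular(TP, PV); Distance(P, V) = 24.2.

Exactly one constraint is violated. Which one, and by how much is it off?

Distance(P, V) = 24.2 — off by 5.10.

K = (0.00, 0.00) ✓; KT at -62.40° ✓; |KT| = 22.00 ✓; ∠KTP = 90.40° ✓; |TP| = 26.40 ✓; ∠(TP, PV) = 90.00° ✓; |PV| = 19.10 ✗.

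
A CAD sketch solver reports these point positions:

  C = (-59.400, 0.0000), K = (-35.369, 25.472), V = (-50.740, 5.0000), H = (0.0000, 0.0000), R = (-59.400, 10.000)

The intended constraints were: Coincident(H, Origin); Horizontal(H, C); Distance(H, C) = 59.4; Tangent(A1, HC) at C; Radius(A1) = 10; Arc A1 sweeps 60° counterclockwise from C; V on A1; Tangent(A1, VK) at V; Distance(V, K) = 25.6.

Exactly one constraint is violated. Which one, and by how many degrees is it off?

Tangent(A1, VK) at V — off by 6.90°.

H = (0.00, 0.00) ✓; H.y = 0.00, C.y = 0.00 ✓; |HC| = 59.40 ✓; ∠(RC, CH) = 90.00° ✓; |RC| = 10.00 ✓; bearing(R→V) − bearing(R→C) = 60.00° ✓; |RV| = 10.00 ✓; ∠(RV, VK) = 96.90° ✗; |VK| = 25.60 ✓.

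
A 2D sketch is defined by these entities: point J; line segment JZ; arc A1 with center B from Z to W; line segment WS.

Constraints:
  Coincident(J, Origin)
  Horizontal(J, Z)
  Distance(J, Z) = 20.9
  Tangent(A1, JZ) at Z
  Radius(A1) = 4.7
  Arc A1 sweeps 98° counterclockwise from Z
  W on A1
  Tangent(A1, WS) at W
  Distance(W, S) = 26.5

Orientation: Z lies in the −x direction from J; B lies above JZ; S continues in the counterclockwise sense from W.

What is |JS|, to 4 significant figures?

37.36

J is at the origin; JZ is horizontal with |JZ| = 20.9 and Z on the −x side, so Z = (-20.90, 0.000). A1 meets JZ tangentially, so BZ is at right angles to JZ, so B = Z + (0, 4.7) = (-20.90, 4.700). On A1, Z sits at bearing -90° from B; a 98° counterclockwise sweep puts W at bearing 8°, so W = B + 4.7·(cos 8°, sin 8°) = (-16.25, 5.354). Since A1 is tangent to WS there, BW ⟂ WS, so WS runs along (−sin 8°, cos 8°); with |WS| = 26.5, S = (-19.93, 31.60). Then |JS| = |S − J| = 37.36.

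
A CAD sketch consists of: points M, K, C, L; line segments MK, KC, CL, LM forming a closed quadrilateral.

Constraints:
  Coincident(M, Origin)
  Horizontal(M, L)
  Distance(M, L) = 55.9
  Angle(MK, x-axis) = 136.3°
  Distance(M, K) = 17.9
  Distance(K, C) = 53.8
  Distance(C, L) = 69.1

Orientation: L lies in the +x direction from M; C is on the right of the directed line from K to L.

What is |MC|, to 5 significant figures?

39.970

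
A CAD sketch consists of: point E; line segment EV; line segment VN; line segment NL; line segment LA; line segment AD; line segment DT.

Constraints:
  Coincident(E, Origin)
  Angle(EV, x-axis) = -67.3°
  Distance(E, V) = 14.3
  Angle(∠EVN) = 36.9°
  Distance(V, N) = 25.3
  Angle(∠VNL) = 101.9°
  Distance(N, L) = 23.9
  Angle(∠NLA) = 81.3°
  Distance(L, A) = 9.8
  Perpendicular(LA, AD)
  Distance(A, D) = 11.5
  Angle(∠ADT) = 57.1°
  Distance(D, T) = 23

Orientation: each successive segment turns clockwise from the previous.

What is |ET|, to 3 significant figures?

32.2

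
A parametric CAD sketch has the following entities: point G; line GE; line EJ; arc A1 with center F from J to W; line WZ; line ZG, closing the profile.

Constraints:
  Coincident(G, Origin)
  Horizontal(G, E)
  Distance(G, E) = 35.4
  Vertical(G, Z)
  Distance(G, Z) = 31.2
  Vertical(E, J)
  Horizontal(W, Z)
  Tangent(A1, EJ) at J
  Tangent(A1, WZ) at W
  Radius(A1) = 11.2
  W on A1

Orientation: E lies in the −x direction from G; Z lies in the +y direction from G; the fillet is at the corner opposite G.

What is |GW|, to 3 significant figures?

39.5

The virtual corner opposite G is at (-35.4, 31.2). Since A1 is tangent to EJ there, FJ ⟂ EJ and the tangent condition forces FW to be normal to WZ, with radius 11.2, so the center F sits 11.2 in from both sides at F = (-24.2, 20.0). That places the tangent points at J = (-35.4, 20.0) on EJ and W = (-24.2, 31.2) on WZ. Then |GW| = |W − G| = 39.5.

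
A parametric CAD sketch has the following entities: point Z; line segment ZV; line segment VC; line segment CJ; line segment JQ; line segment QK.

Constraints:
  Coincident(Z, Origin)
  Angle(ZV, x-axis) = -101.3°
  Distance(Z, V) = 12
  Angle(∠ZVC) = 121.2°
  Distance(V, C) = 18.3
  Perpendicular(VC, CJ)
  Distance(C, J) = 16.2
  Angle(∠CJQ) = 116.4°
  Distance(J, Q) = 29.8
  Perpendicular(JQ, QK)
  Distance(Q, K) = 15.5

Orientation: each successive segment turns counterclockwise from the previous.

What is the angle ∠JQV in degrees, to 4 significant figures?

47.69°

Z is at the origin; ZV runs at -101.3° with length 12.0, so V = (-2.351, -11.77). ∠ZVC = 121.2° gives VC at -42.50° from the x-axis; with |VC| = 18.3, C = (11.14, -24.13). VC ⟂ CJ, so CJ runs at 47.50°; with |CJ| = 16.2, J = (22.09, -12.19). ∠CJQ = 116.4° gives JQ at 111.1° from the x-axis; with |JQ| = 29.8, Q = (11.36, 15.62). Then cos ∠JQV = QJ·QV / (|QJ||QV|), giving 47.69°.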